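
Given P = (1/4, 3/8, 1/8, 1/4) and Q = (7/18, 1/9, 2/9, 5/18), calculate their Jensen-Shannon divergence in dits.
0.0229 dits

Jensen-Shannon divergence is:
JSD(P||Q) = 0.5 × D_KL(P||M) + 0.5 × D_KL(Q||M)
where M = 0.5 × (P + Q) is the mixture distribution.

M = 0.5 × (1/4, 3/8, 1/8, 1/4) + 0.5 × (7/18, 1/9, 2/9, 5/18) = (0.319444, 0.243056, 0.173611, 0.263889)

D_KL(P||M) = 0.0203 dits
D_KL(Q||M) = 0.0255 dits

JSD(P||Q) = 0.5 × 0.0203 + 0.5 × 0.0255 = 0.0229 dits

Unlike KL divergence, JSD is symmetric and bounded: 0 ≤ JSD ≤ log(2).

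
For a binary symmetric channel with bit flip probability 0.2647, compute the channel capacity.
0.1662 bits

For a binary symmetric channel (BSC) with error probability p:
Capacity C = 1 - H(p) bits per symbol

where H(p) = -p log₂(p) - (1-p) log₂(1-p) is the binary entropy function.

H(0.2647) = 0.8338 bits
C = 1 - 0.8338 = 0.1662 bits per symbol

This means we can reliably transmit up to 0.1662 bits of information per channel use.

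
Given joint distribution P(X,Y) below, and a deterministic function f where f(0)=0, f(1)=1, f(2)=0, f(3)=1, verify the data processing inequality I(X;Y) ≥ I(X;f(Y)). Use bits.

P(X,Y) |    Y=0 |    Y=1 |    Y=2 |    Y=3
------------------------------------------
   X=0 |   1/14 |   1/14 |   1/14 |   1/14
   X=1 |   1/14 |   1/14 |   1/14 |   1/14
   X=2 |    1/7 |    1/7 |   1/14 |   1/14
I(X;Y) = 0.0202, I(X;f(Y)) = 0.0000, inequality holds: 0.0202 ≥ 0.0000

Data Processing Inequality: For any Markov chain X → Y → Z, we have I(X;Y) ≥ I(X;Z).

Here Z = f(Y) is a deterministic function of Y, forming X → Y → Z.

Original I(X;Y) = 0.0202 bits

After applying f:
P(X,Z) where Z=f(Y):
- P(X,Z=0) = P(X,Y=0) + P(X,Y=2)
- P(X,Z=1) = P(X,Y=1) + P(X,Y=3)

I(X;Z) = I(X;f(Y)) = 0.0000 bits

Verification: 0.0202 ≥ 0.0000 ✓

Information cannot be created by processing; the function f can only lose information about X.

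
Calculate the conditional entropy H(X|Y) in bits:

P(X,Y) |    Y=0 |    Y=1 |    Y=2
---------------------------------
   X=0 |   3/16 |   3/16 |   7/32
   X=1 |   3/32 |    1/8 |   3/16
0.9662 bits

Using the chain rule: H(X|Y) = H(X,Y) - H(Y)

First, compute H(X,Y) = 2.5333 bits

Marginal P(Y) = (9/32, 5/16, 13/32)
H(Y) = 1.5671 bits

H(X|Y) = H(X,Y) - H(Y) = 2.5333 - 1.5671 = 0.9662 bits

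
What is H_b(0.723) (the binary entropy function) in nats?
0.5901 nats

The binary entropy function is:
H(p) = -p log(p) - (1-p) log(1-p)

H(0.723) = -0.723 × log_e(0.723) - 0.277 × log_e(0.277)
H(0.723) = 0.5901 nats

Note: Binary entropy is maximized at p=0.5 (H=1 bit) and minimized at p=0 or p=1 (H=0).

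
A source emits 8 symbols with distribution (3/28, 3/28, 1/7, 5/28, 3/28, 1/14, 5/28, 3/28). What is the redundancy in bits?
0.0583 bits

Redundancy measures how far a source is from maximum entropy:
R = H_max - H(X)

Maximum entropy for 8 symbols: H_max = log_2(8) = 3.0000 bits
Actual entropy: H(X) = 2.9417 bits
Redundancy: R = 3.0000 - 2.9417 = 0.0583 bits

This redundancy represents potential for compression: the source could be compressed by 0.0583 bits per symbol.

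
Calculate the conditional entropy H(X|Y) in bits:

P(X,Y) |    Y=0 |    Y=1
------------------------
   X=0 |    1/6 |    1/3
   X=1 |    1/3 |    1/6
0.9183 bits

Using the chain rule: H(X|Y) = H(X,Y) - H(Y)

First, compute H(X,Y) = 1.9183 bits

Marginal P(Y) = (1/2, 1/2)
H(Y) = 1.0000 bits

H(X|Y) = H(X,Y) - H(Y) = 1.9183 - 1.0000 = 0.9183 bits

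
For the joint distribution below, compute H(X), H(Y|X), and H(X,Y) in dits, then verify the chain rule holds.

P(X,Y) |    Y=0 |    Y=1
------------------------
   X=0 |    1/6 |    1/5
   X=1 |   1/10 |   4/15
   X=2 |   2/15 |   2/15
H(X,Y) = 0.7559, H(X) = 0.4726, H(Y|X) = 0.2833 (all in dits)

Chain rule: H(X,Y) = H(X) + H(Y|X)

Left side — joint entropy directly:
H(X,Y) = -Σ p(x,y) log p(x,y) = 0.7559 dits

Right side — compute H(Y|X) from the conditional distributions:
P(X) = (11/30, 11/30, 4/15), so H(X) = 0.4726 dits
H(Y|X) = Σ_x P(X=x) · H(Y|X=x):
  P(Y|X=0) = (5/11, 6/11), H(Y|X=0) = 0.2992, weight P(X=0) = 11/30
  P(Y|X=1) = (3/11, 8/11), H(Y|X=1) = 0.2545, weight P(X=1) = 11/30
  P(Y|X=2) = (1/2, 1/2), H(Y|X=2) = 0.3010, weight P(X=2) = 4/15
H(Y|X) = 0.2833 dits

H(X) + H(Y|X) = 0.4726 + 0.2833 = 0.7559 dits

Both sides equal 0.7559 dits. ✓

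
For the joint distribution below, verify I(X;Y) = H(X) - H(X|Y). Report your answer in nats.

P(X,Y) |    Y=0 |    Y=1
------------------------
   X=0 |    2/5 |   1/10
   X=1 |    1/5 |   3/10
I(X;Y) = 0.0863 nats

Mutual information has multiple equivalent forms:
- I(X;Y) = H(X) - H(X|Y)
- I(X;Y) = H(Y) - H(Y|X)
- I(X;Y) = H(X) + H(Y) - H(X,Y)

Computing all quantities:
H(X) = 0.6931, H(Y) = 0.6730, H(X,Y) = 1.2799
H(X|Y) = 0.6068, H(Y|X) = 0.5867

Verification:
H(X) - H(X|Y) = 0.6931 - 0.6068 = 0.0863
H(Y) - H(Y|X) = 0.6730 - 0.5867 = 0.0863
H(X) + H(Y) - H(X,Y) = 0.6931 + 0.6730 - 1.2799 = 0.0863

All forms give I(X;Y) = 0.0863 nats. ✓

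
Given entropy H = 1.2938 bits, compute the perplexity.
2.4517

Perplexity is 2^H (or exp(H) for natural log).

H = 1.2938 bits
Perplexity = 2^1.2938 = 2.4517

Interpretation: The model's uncertainty is equivalent to choosing uniformly among 2.5 options.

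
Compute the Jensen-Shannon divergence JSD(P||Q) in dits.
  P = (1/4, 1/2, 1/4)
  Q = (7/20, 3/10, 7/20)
0.0091 dits

Jensen-Shannon divergence is:
JSD(P||Q) = 0.5 × D_KL(P||M) + 0.5 × D_KL(Q||M)
where M = 0.5 × (P + Q) is the mixture distribution.

M = 0.5 × (1/4, 1/2, 1/4) + 0.5 × (7/20, 3/10, 7/20) = (3/10, 2/5, 3/10)

D_KL(P||M) = 0.0089 dits
D_KL(Q||M) = 0.0094 dits

JSD(P||Q) = 0.5 × 0.0089 + 0.5 × 0.0094 = 0.0091 dits

Unlike KL divergence, JSD is symmetric and bounded: 0 ≤ JSD ≤ log(2).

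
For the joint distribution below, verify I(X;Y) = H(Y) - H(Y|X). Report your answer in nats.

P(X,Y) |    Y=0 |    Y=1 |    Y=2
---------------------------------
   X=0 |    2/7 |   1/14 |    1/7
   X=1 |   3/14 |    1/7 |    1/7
I(X;Y) = 0.0173 nats

Mutual information has multiple equivalent forms:
- I(X;Y) = H(X) - H(X|Y)
- I(X;Y) = H(Y) - H(Y|X)
- I(X;Y) = H(X) + H(Y) - H(X,Y)

Computing all quantities:
H(X) = 0.6931, H(Y) = 1.0346, H(X,Y) = 1.7105
H(X|Y) = 0.6759, H(Y|X) = 1.0173

Verification:
H(X) - H(X|Y) = 0.6931 - 0.6759 = 0.0173
H(Y) - H(Y|X) = 1.0346 - 1.0173 = 0.0173
H(X) + H(Y) - H(X,Y) = 0.6931 + 1.0346 - 1.7105 = 0.0173

All forms give I(X;Y) = 0.0173 nats. ✓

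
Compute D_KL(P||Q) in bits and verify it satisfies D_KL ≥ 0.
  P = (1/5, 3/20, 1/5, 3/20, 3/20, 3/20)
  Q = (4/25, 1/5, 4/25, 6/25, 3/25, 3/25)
0.0614 bits

KL divergence satisfies the Gibbs inequality: D_KL(P||Q) ≥ 0 for all distributions P, Q.

D_KL(P||Q) = Σ p(x) log(p(x)/q(x))
Term by term:
  x=0: 1/5 × log_2[(1/5)/(4/25)] = 0.0644
  x=1: 3/20 × log_2[(3/20)/(1/5)] = -0.0623
  x=2: 1/5 × log_2[(1/5)/(4/25)] = 0.0644
  x=3: 3/20 × log_2[(3/20)/(6/25)] = -0.1017
  x=4: 3/20 × log_2[(3/20)/(3/25)] = 0.0483
  x=5: 3/20 × log_2[(3/20)/(3/25)] = 0.0483
D_KL(P||Q) = 0.0614 bits

D_KL(P||Q) = 0.0614 ≥ 0 ✓

This non-negativity is a fundamental property: relative entropy cannot be negative because it measures how different Q is from P.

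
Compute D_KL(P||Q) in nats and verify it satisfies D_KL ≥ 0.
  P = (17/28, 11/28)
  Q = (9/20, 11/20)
0.0497 nats

KL divergence satisfies the Gibbs inequality: D_KL(P||Q) ≥ 0 for all distributions P, Q.

D_KL(P||Q) = Σ p(x) log(p(x)/q(x))
Term by term:
  x=0: 17/28 × log_e[(17/28)/(9/20)] = 0.1818
  x=1: 11/28 × log_e[(11/28)/(11/20)] = -0.1322
D_KL(P||Q) = 0.0497 nats

D_KL(P||Q) = 0.0497 ≥ 0 ✓

This non-negativity is a fundamental property: relative entropy cannot be negative because it measures how different Q is from P.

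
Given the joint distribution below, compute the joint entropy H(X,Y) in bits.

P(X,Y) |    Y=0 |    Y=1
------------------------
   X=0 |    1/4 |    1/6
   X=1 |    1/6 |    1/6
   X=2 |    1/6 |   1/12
2.5221 bits

Joint entropy is H(X,Y) = -Σ_{x,y} p(x,y) log p(x,y).

Summing over all non-zero entries:
H(X,Y) = -[1/4·log_2(1/4) + 1/6·log_2(1/6) + 1/6·log_2(1/6) + 1/6·log_2(1/6) + 1/6·log_2(1/6) + 1/12·log_2(1/12)]
H(X,Y) = 2.5221 bits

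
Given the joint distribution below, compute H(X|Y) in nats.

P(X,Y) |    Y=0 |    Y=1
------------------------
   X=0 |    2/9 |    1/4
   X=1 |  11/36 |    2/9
0.6857 nats

Using the chain rule: H(X|Y) = H(X,Y) - H(Y)

First, compute H(X,Y) = 1.3773 nats

Marginal P(Y) = (19/36, 17/36)
H(Y) = 0.6916 nats

H(X|Y) = H(X,Y) - H(Y) = 1.3773 - 0.6916 = 0.6857 nats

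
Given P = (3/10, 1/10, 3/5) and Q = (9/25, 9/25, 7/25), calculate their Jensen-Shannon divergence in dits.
0.0305 dits

Jensen-Shannon divergence is:
JSD(P||Q) = 0.5 × D_KL(P||M) + 0.5 × D_KL(Q||M)
where M = 0.5 × (P + Q) is the mixture distribution.

M = 0.5 × (3/10, 1/10, 3/5) + 0.5 × (9/25, 9/25, 7/25) = (0.33, 0.23, 11/25)

D_KL(P||M) = 0.0322 dits
D_KL(Q||M) = 0.0287 dits

JSD(P||Q) = 0.5 × 0.0322 + 0.5 × 0.0287 = 0.0305 dits

Unlike KL divergence, JSD is symmetric and bounded: 0 ≤ JSD ≤ log(2).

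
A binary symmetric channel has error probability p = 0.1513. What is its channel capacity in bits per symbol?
0.3869 bits

For a binary symmetric channel (BSC) with error probability p:
Capacity C = 1 - H(p) bits per symbol

where H(p) = -p log₂(p) - (1-p) log₂(1-p) is the binary entropy function.

H(0.1513) = 0.6131 bits
C = 1 - 0.6131 = 0.3869 bits per symbol

This means we can reliably transmit up to 0.3869 bits of information per channel use.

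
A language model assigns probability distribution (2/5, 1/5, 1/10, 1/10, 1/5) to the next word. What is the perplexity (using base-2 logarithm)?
4.3528

Perplexity is 2^H (or exp(H) for natural log).

First, H = -Σ p log p = 2.1219 bits
Perplexity = 2^2.1219 = 4.3528

Interpretation: The model's uncertainty is equivalent to choosing uniformly among 4.4 options.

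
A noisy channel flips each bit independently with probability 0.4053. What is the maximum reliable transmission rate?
0.0260 bits

For a binary symmetric channel (BSC) with error probability p:
Capacity C = 1 - H(p) bits per symbol

where H(p) = -p log₂(p) - (1-p) log₂(1-p) is the binary entropy function.

H(0.4053) = 0.9740 bits
C = 1 - 0.9740 = 0.0260 bits per symbol

This means we can reliably transmit up to 0.0260 bits of information per channel use.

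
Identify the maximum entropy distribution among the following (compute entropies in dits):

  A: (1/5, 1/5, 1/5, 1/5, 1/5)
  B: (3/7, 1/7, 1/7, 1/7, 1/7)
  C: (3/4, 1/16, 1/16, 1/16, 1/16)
A

For a discrete distribution over n outcomes, entropy is maximized by the uniform distribution.

Computing entropies:
H(A) = 0.6990 dits
H(B) = 0.6406 dits
H(C) = 0.3947 dits

The uniform distribution (where all probabilities equal 1/5) achieves the maximum entropy of log_10(5) = 0.6990 dits.

Distribution A has the highest entropy.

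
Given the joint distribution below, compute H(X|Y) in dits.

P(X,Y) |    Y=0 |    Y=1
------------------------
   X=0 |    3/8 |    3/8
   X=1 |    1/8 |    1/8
0.2442 dits

Using the chain rule: H(X|Y) = H(X,Y) - H(Y)

First, compute H(X,Y) = 0.5452 dits

Marginal P(Y) = (1/2, 1/2)
H(Y) = 0.3010 dits

H(X|Y) = H(X,Y) - H(Y) = 0.5452 - 0.3010 = 0.2442 dits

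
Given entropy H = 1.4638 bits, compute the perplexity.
2.7583

Perplexity is 2^H (or exp(H) for natural log).

H = 1.4638 bits
Perplexity = 2^1.4638 = 2.7583

Interpretation: The model's uncertainty is equivalent to choosing uniformly among 2.8 options.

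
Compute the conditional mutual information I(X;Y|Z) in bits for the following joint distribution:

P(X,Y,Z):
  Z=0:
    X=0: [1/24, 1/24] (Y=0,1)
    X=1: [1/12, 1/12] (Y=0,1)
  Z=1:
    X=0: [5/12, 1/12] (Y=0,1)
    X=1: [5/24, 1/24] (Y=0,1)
0.0000 bits

Conditional mutual information: I(X;Y|Z) = H(X|Z) + H(Y|Z) - H(X,Y|Z)

H(Z) = 0.8113
H(X,Z) = 1.7296 → H(X|Z) = 0.9183
H(Y,Z) = 1.5488 → H(Y|Z) = 0.7375
H(X,Y,Z) = 2.4671 → H(X,Y|Z) = 1.6558

I(X;Y|Z) = 0.9183 + 0.7375 - 1.6558 = 0.0000 bits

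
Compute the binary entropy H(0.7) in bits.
0.8813 bits

The binary entropy function is:
H(p) = -p log(p) - (1-p) log(1-p)

H(0.7) = -0.7 × log_2(0.7) - 0.3 × log_2(0.3)
H(0.7) = 0.8813 bits

Note: Binary entropy is maximized at p=0.5 (H=1 bit) and minimized at p=0 or p=1 (H=0).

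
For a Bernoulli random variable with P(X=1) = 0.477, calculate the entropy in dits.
0.3006 dits

The binary entropy function is:
H(p) = -p log(p) - (1-p) log(1-p)

H(0.477) = -0.477 × log_10(0.477) - 0.523 × log_10(0.523)
H(0.477) = 0.3006 dits

Note: Binary entropy is maximized at p=0.5 (H=1 bit) and minimized at p=0 or p=1 (H=0).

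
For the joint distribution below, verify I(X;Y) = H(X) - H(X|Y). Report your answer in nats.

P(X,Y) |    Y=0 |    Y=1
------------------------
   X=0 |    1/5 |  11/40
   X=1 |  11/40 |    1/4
I(X;Y) = 0.0053 nats

Mutual information has multiple equivalent forms:
- I(X;Y) = H(X) - H(X|Y)
- I(X;Y) = H(Y) - H(Y|X)
- I(X;Y) = H(X) + H(Y) - H(X,Y)

Computing all quantities:
H(X) = 0.6919, H(Y) = 0.6919, H(X,Y) = 1.3785
H(X|Y) = 0.6866, H(Y|X) = 0.6866

Verification:
H(X) - H(X|Y) = 0.6919 - 0.6866 = 0.0053
H(Y) - H(Y|X) = 0.6919 - 0.6866 = 0.0053
H(X) + H(Y) - H(X,Y) = 0.6919 + 0.6919 - 1.3785 = 0.0053

All forms give I(X;Y) = 0.0053 nats. ✓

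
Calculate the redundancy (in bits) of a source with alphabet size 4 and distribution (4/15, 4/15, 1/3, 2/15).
0.0671 bits

Redundancy measures how far a source is from maximum entropy:
R = H_max - H(X)

Maximum entropy for 4 symbols: H_max = log_2(4) = 2.0000 bits
Actual entropy: H(X) = 1.9329 bits
Redundancy: R = 2.0000 - 1.9329 = 0.0671 bits

This redundancy represents potential for compression: the source could be compressed by 0.0671 bits per symbol.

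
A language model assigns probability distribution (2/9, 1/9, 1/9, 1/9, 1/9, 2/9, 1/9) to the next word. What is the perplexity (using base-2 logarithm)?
6.6138

Perplexity is 2^H (or exp(H) for natural log).

First, H = -Σ p log p = 2.7255 bits
Perplexity = 2^2.7255 = 6.6138

Interpretation: The model's uncertainty is equivalent to choosing uniformly among 6.6 options.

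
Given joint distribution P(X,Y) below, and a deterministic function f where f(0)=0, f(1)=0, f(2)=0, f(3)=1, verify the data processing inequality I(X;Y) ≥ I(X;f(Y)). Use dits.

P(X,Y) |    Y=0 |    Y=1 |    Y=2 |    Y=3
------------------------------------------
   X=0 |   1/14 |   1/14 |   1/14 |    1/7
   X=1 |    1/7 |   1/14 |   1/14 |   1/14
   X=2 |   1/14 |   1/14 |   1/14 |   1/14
I(X;Y) = 0.0123, I(X;f(Y)) = 0.0080, inequality holds: 0.0123 ≥ 0.0080

Data Processing Inequality: For any Markov chain X → Y → Z, we have I(X;Y) ≥ I(X;Z).

Here Z = f(Y) is a deterministic function of Y, forming X → Y → Z.

Original I(X;Y) = 0.0123 dits

After applying f:
P(X,Z) where Z=f(Y):
- P(X,Z=0) = P(X,Y=0) + P(X,Y=1) + P(X,Y=2)
- P(X,Z=1) = P(X,Y=3)

I(X;Z) = I(X;f(Y)) = 0.0080 dits

Verification: 0.0123 ≥ 0.0080 ✓

Information cannot be created by processing; the function f can only lose information about X.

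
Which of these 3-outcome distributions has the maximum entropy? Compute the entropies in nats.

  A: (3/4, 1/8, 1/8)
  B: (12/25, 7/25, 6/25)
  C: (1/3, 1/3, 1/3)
C

For a discrete distribution over n outcomes, entropy is maximized by the uniform distribution.

Computing entropies:
H(A) = 0.7356 nats
H(B) = 1.0512 nats
H(C) = 1.0986 nats

The uniform distribution (where all probabilities equal 1/3) achieves the maximum entropy of log_e(3) = 1.0986 nats.

Distribution C has the highest entropy.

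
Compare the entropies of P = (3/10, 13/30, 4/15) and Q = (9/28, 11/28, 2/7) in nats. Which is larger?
Q

Computing entropies in nats:
H(P) = 1.0760
H(Q) = 1.0898

Distribution Q has higher entropy.

Intuition: The distribution closer to uniform (more spread out) has higher entropy.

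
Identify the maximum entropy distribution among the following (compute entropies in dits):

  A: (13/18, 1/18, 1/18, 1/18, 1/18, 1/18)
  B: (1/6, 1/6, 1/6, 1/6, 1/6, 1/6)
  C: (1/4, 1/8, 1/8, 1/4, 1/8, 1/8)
B

For a discrete distribution over n outcomes, entropy is maximized by the uniform distribution.

Computing entropies:
H(A) = 0.4508 dits
H(B) = 0.7782 dits
H(C) = 0.7526 dits

The uniform distribution (where all probabilities equal 1/6) achieves the maximum entropy of log_10(6) = 0.7782 dits.

Distribution B has the highest entropy.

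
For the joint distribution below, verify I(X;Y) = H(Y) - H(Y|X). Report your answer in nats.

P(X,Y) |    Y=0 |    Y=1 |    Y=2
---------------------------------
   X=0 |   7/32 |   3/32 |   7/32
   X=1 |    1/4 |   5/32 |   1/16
I(X;Y) = 0.0530 nats

Mutual information has multiple equivalent forms:
- I(X;Y) = H(X) - H(X|Y)
- I(X;Y) = H(Y) - H(Y|X)
- I(X;Y) = H(X) + H(Y) - H(X,Y)

Computing all quantities:
H(X) = 0.6912, H(Y) = 1.0585, H(X,Y) = 1.6967
H(X|Y) = 0.6382, H(Y|X) = 1.0056

Verification:
H(X) - H(X|Y) = 0.6912 - 0.6382 = 0.0530
H(Y) - H(Y|X) = 1.0585 - 1.0056 = 0.0530
H(X) + H(Y) - H(X,Y) = 0.6912 + 1.0585 - 1.6967 = 0.0530

All forms give I(X;Y) = 0.0530 nats. ✓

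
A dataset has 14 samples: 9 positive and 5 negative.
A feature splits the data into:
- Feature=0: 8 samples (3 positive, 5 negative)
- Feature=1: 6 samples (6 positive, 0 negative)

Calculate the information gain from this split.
0.3949 bits

Information Gain = H(Y) - H(Y|Feature)

Before split:
P(positive) = 9/14 = 0.6429
H(Y) = 0.9403 bits

After split:
Feature=0: H = 0.9544 bits (weight = 8/14)
Feature=1: H = 0.0000 bits (weight = 6/14)
H(Y|Feature) = (8/14)×0.9544 + (6/14)×0.0000 = 0.5454 bits

Information Gain = 0.9403 - 0.5454 = 0.3949 bits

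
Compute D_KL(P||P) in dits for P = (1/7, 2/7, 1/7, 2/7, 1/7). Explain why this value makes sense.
0.0000 dits

KL divergence satisfies the Gibbs inequality: D_KL(P||Q) ≥ 0 for all distributions P, Q.

D_KL(P||Q) = Σ p(x) log(p(x)/q(x))
Each term is p(x) × log_10(p(x)/p(x)) = p(x) × log_10(1) = 0, so the sum is 0.
D_KL(P||Q) = 0.0000 dits

When P = Q, the KL divergence is exactly 0, as there is no 'divergence' between identical distributions.

This non-negativity is a fundamental property: relative entropy cannot be negative because it measures how different Q is from P.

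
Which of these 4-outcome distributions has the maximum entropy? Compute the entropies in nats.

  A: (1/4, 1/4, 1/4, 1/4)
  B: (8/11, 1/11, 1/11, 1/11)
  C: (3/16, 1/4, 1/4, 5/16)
A

For a discrete distribution over n outcomes, entropy is maximized by the uniform distribution.

Computing entropies:
H(A) = 1.3863 nats
H(B) = 0.8856 nats
H(C) = 1.3705 nats

The uniform distribution (where all probabilities equal 1/4) achieves the maximum entropy of log_e(4) = 1.3863 nats.

Distribution A has the highest entropy.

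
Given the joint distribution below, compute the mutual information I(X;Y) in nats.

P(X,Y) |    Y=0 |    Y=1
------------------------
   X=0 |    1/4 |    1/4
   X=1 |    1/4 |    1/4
0.0000 nats

Mutual information: I(X;Y) = H(X) + H(Y) - H(X,Y)

Marginals:
P(X) = (1/2, 1/2), H(X) = 0.6931 nats
P(Y) = (1/2, 1/2), H(Y) = 0.6931 nats

Joint entropy: H(X,Y) = 1.3863 nats

I(X;Y) = 0.6931 + 0.6931 - 1.3863 = 0.0000 nats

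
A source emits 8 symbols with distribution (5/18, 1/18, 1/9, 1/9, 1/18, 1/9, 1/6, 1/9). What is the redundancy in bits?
0.1837 bits

Redundancy measures how far a source is from maximum entropy:
R = H_max - H(X)

Maximum entropy for 8 symbols: H_max = log_2(8) = 3.0000 bits
Actual entropy: H(X) = 2.8163 bits
Redundancy: R = 3.0000 - 2.8163 = 0.1837 bits

This redundancy represents potential for compression: the source could be compressed by 0.1837 bits per symbol.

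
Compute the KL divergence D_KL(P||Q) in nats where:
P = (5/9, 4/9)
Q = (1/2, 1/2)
0.0062 nats

KL divergence: D_KL(P||Q) = Σ p(x) log(p(x)/q(x))

Computing term by term:
  x=0: 5/9 × log_e[(5/9)/(1/2)] = 5/9 × 0.1054 = 0.0585
  x=1: 4/9 × log_e[(4/9)/(1/2)] = 4/9 × -0.1178 = -0.0523

D_KL(P||Q) = 0.0062 nats

Note: KL divergence is always non-negative and equals 0 iff P = Q.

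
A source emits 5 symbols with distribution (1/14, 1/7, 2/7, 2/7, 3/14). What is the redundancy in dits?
0.0421 dits

Redundancy measures how far a source is from maximum entropy:
R = H_max - H(X)

Maximum entropy for 5 symbols: H_max = log_10(5) = 0.6990 dits
Actual entropy: H(X) = 0.6568 dits
Redundancy: R = 0.6990 - 0.6568 = 0.0421 dits

This redundancy represents potential for compression: the source could be compressed by 0.0421 dits per symbol.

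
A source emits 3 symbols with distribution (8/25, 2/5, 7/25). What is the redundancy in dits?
0.0048 dits

Redundancy measures how far a source is from maximum entropy:
R = H_max - H(X)

Maximum entropy for 3 symbols: H_max = log_10(3) = 0.4771 dits
Actual entropy: H(X) = 0.4723 dits
Redundancy: R = 0.4771 - 0.4723 = 0.0048 dits

This redundancy represents potential for compression: the source could be compressed by 0.0048 dits per symbol.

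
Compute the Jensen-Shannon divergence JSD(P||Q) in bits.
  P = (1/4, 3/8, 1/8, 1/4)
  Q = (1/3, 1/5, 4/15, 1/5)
0.0447 bits

Jensen-Shannon divergence is:
JSD(P||Q) = 0.5 × D_KL(P||M) + 0.5 × D_KL(Q||M)
where M = 0.5 × (P + Q) is the mixture distribution.

M = 0.5 × (1/4, 3/8, 1/8, 1/4) + 0.5 × (1/3, 1/5, 4/15, 1/5) = (7/24, 0.2875, 0.195833, 9/40)

D_KL(P||M) = 0.0452 bits
D_KL(Q||M) = 0.0443 bits

JSD(P||Q) = 0.5 × 0.0452 + 0.5 × 0.0443 = 0.0447 bits

Unlike KL divergence, JSD is symmetric and bounded: 0 ≤ JSD ≤ log(2).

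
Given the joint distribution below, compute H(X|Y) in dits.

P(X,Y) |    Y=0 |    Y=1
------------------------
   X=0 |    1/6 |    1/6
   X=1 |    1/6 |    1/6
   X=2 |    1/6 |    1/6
0.4771 dits

Using the chain rule: H(X|Y) = H(X,Y) - H(Y)

First, compute H(X,Y) = 0.7782 dits

Marginal P(Y) = (1/2, 1/2)
H(Y) = 0.3010 dits

H(X|Y) = H(X,Y) - H(Y) = 0.7782 - 0.3010 = 0.4771 dits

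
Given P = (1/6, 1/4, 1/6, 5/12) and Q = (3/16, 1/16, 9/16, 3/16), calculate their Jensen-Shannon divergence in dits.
0.0475 dits

Jensen-Shannon divergence is:
JSD(P||Q) = 0.5 × D_KL(P||M) + 0.5 × D_KL(Q||M)
where M = 0.5 × (P + Q) is the mixture distribution.

M = 0.5 × (1/6, 1/4, 1/6, 5/12) + 0.5 × (3/16, 1/16, 9/16, 3/16) = (0.177083, 5/32, 0.364583, 0.302083)

D_KL(P||M) = 0.0482 dits
D_KL(Q||M) = 0.0469 dits

JSD(P||Q) = 0.5 × 0.0482 + 0.5 × 0.0469 = 0.0475 dits

Unlike KL divergence, JSD is symmetric and bounded: 0 ≤ JSD ≤ log(2).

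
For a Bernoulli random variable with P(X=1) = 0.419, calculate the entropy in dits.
0.2953 dits

The binary entropy function is:
H(p) = -p log(p) - (1-p) log(1-p)

H(0.419) = -0.419 × log_10(0.419) - 0.581 × log_10(0.581)
H(0.419) = 0.2953 dits

Note: Binary entropy is maximized at p=0.5 (H=1 bit) and minimized at p=0 or p=1 (H=0).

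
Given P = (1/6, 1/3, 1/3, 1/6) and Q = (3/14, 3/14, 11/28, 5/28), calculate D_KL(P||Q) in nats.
0.0391 nats

KL divergence: D_KL(P||Q) = Σ p(x) log(p(x)/q(x))

Computing term by term:
  x=0: 1/6 × log_e[(1/6)/(3/14)] = 1/6 × -0.2513 = -0.0419
  x=1: 1/3 × log_e[(1/3)/(3/14)] = 1/3 × 0.4418 = 0.1473
  x=2: 1/3 × log_e[(1/3)/(11/28)] = 1/3 × -0.1643 = -0.0548
  x=3: 1/6 × log_e[(1/6)/(5/28)] = 1/6 × -0.0690 = -0.0115

D_KL(P||Q) = 0.0391 nats

Note: KL divergence is always non-negative and equals 0 iff P = Q.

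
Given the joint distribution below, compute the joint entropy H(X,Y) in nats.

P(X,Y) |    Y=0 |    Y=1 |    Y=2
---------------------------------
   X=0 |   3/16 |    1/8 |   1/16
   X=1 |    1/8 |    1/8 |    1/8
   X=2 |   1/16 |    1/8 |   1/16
2.1334 nats

Joint entropy is H(X,Y) = -Σ_{x,y} p(x,y) log p(x,y).

Summing over all non-zero entries:
H(X,Y) = -[3/16·log_e(3/16) + 1/8·log_e(1/8) + 1/16·log_e(1/16) + 1/8·log_e(1/8) + 1/8·log_e(1/8) + 1/8·log_e(1/8) + 1/16·log_e(1/16) + 1/8·log_e(1/8) + 1/16·log_e(1/16)]
H(X,Y) = 2.1334 nats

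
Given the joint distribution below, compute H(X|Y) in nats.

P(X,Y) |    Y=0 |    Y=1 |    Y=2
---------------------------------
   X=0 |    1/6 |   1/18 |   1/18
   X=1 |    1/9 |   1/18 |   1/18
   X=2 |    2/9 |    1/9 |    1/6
1.0254 nats

Using the chain rule: H(X|Y) = H(X,Y) - H(Y)

First, compute H(X,Y) = 2.0621 nats

Marginal P(Y) = (1/2, 2/9, 5/18)
H(Y) = 1.0366 nats

H(X|Y) = H(X,Y) - H(Y) = 2.0621 - 1.0366 = 1.0254 nats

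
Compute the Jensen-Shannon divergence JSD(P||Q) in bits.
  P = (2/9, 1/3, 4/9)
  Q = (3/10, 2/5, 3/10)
0.0166 bits

Jensen-Shannon divergence is:
JSD(P||Q) = 0.5 × D_KL(P||M) + 0.5 × D_KL(Q||M)
where M = 0.5 × (P + Q) is the mixture distribution.

M = 0.5 × (2/9, 1/3, 4/9) + 0.5 × (3/10, 2/5, 3/10) = (0.261111, 11/30, 0.372222)

D_KL(P||M) = 0.0162 bits
D_KL(Q||M) = 0.0169 bits

JSD(P||Q) = 0.5 × 0.0162 + 0.5 × 0.0169 = 0.0166 bits

Unlike KL divergence, JSD is symmetric and bounded: 0 ≤ JSD ≤ log(2).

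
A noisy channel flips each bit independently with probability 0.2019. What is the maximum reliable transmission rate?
0.2743 bits

For a binary symmetric channel (BSC) with error probability p:
Capacity C = 1 - H(p) bits per symbol

where H(p) = -p log₂(p) - (1-p) log₂(1-p) is the binary entropy function.

H(0.2019) = 0.7257 bits
C = 1 - 0.7257 = 0.2743 bits per symbol

This means we can reliably transmit up to 0.2743 bits of information per channel use.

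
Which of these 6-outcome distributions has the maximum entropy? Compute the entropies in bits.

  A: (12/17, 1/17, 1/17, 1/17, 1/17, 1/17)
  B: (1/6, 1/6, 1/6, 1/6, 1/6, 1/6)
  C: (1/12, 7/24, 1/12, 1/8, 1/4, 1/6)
B

For a discrete distribution over n outcomes, entropy is maximized by the uniform distribution.

Computing entropies:
H(A) = 1.5569 bits
H(B) = 2.5850 bits
H(C) = 2.4218 bits

The uniform distribution (where all probabilities equal 1/6) achieves the maximum entropy of log_2(6) = 2.5850 bits.

Distribution B has the highest entropy.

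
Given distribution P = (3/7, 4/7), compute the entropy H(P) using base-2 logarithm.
0.9852 bits

Shannon entropy is H(X) = -Σ p(x) log p(x).

For P = (3/7, 4/7):
H = -3/7 × log_2(3/7) -4/7 × log_2(4/7)
H = 0.9852 bits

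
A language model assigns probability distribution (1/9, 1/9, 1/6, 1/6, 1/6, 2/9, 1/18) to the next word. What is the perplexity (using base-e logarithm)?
6.5467

Perplexity is e^H (or exp(H) for natural log).

First, H = -Σ p log p = 1.8790 nats
Perplexity = e^1.8790 = 6.5467

Interpretation: The model's uncertainty is equivalent to choosing uniformly among 6.5 options.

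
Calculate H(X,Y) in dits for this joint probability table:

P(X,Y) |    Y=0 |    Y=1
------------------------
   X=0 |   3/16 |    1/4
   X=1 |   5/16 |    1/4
0.5952 dits

Joint entropy is H(X,Y) = -Σ_{x,y} p(x,y) log p(x,y).

Summing over all non-zero entries:
H(X,Y) = -[3/16·log_10(3/16) + 1/4·log_10(1/4) + 5/16·log_10(5/16) + 1/4·log_10(1/4)]
H(X,Y) = 0.5952 dits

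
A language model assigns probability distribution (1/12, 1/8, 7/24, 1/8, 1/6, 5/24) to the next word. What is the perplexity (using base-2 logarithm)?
5.5386

Perplexity is 2^H (or exp(H) for natural log).

First, H = -Σ p log p = 2.4695 bits
Perplexity = 2^2.4695 = 5.5386

Interpretation: The model's uncertainty is equivalent to choosing uniformly among 5.5 options.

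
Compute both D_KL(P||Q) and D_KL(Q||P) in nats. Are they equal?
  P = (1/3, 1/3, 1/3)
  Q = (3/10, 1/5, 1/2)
D_KL(P||Q) = 0.0702, D_KL(Q||P) = 0.0690

KL divergence is not symmetric: D_KL(P||Q) ≠ D_KL(Q||P) in general.

D_KL(P||Q) = 0.0702 nats
D_KL(Q||P) = 0.0690 nats

No, they are not equal!

This asymmetry is why KL divergence is not a true distance metric.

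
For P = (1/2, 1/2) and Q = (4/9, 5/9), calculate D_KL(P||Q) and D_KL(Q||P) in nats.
D_KL(P||Q) = 0.0062, D_KL(Q||P) = 0.0062

KL divergence is not symmetric: D_KL(P||Q) ≠ D_KL(Q||P) in general.

D_KL(P||Q) = 0.0062 nats
D_KL(Q||P) = 0.0062 nats

In this case they happen to be equal (to 4 decimal places).

This asymmetry is why KL divergence is not a true distance metric.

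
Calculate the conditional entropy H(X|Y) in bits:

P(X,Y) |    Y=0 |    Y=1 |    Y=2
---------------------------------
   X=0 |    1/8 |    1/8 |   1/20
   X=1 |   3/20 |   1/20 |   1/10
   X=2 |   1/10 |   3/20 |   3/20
1.4995 bits

Using the chain rule: H(X|Y) = H(X,Y) - H(Y)

First, compute H(X,Y) = 3.0782 bits

Marginal P(Y) = (3/8, 13/40, 3/10)
H(Y) = 1.5787 bits

H(X|Y) = H(X,Y) - H(Y) = 3.0782 - 1.5787 = 1.4995 bits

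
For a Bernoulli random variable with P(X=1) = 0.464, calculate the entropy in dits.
0.2999 dits

The binary entropy function is:
H(p) = -p log(p) - (1-p) log(1-p)

H(0.464) = -0.464 × log_10(0.464) - 0.536 × log_10(0.536)
H(0.464) = 0.2999 dits

Note: Binary entropy is maximized at p=0.5 (H=1 bit) and minimized at p=0 or p=1 (H=0).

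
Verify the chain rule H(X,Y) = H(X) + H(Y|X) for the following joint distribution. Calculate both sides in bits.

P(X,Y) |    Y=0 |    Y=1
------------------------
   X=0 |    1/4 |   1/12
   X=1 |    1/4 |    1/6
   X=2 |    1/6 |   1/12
H(X,Y) = 2.4591, H(X) = 1.5546, H(Y|X) = 0.9046 (all in bits)

Chain rule: H(X,Y) = H(X) + H(Y|X)

Left side — joint entropy directly:
H(X,Y) = -Σ p(x,y) log p(x,y) = 2.4591 bits

Right side — compute H(Y|X) from the conditional distributions:
P(X) = (1/3, 5/12, 1/4), so H(X) = 1.5546 bits
H(Y|X) = Σ_x P(X=x) · H(Y|X=x):
  P(Y|X=0) = (3/4, 1/4), H(Y|X=0) = 0.8113, weight P(X=0) = 1/3
  P(Y|X=1) = (3/5, 2/5), H(Y|X=1) = 0.9710, weight P(X=1) = 5/12
  P(Y|X=2) = (2/3, 1/3), H(Y|X=2) = 0.9183, weight P(X=2) = 1/4
H(Y|X) = 0.9046 bits

H(X) + H(Y|X) = 1.5546 + 0.9046 = 2.4591 bits

Both sides equal 2.4591 bits. ✓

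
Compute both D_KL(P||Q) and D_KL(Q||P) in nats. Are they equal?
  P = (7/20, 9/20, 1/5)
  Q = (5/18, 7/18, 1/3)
D_KL(P||Q) = 0.0444, D_KL(Q||P) = 0.0493

KL divergence is not symmetric: D_KL(P||Q) ≠ D_KL(Q||P) in general.

D_KL(P||Q) = 0.0444 nats
D_KL(Q||P) = 0.0493 nats

No, they are not equal!

This asymmetry is why KL divergence is not a true distance metric.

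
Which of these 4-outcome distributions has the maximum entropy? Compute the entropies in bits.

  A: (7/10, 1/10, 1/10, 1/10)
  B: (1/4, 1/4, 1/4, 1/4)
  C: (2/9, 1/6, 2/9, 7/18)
B

For a discrete distribution over n outcomes, entropy is maximized by the uniform distribution.

Computing entropies:
H(A) = 1.3568 bits
H(B) = 2.0000 bits
H(C) = 1.9251 bits

The uniform distribution (where all probabilities equal 1/4) achieves the maximum entropy of log_2(4) = 2.0000 bits.

Distribution B has the highest entropy.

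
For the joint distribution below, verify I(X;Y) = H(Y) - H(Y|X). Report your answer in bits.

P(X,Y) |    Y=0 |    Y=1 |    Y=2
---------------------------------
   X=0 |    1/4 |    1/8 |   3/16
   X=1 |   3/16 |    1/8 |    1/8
I(X;Y) = 0.0042 bits

Mutual information has multiple equivalent forms:
- I(X;Y) = H(X) - H(X|Y)
- I(X;Y) = H(Y) - H(Y|X)
- I(X;Y) = H(X) + H(Y) - H(X,Y)

Computing all quantities:
H(X) = 0.9887, H(Y) = 1.5462, H(X,Y) = 2.5306
H(X|Y) = 0.9845, H(Y|X) = 1.5419

Verification:
H(X) - H(X|Y) = 0.9887 - 0.9845 = 0.0042
H(Y) - H(Y|X) = 1.5462 - 1.5419 = 0.0042
H(X) + H(Y) - H(X,Y) = 0.9887 + 1.5462 - 2.5306 = 0.0042

All forms give I(X;Y) = 0.0042 bits. ✓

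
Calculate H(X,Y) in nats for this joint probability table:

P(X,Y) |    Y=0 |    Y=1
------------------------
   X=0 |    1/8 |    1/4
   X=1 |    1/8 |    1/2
1.2130 nats

Joint entropy is H(X,Y) = -Σ_{x,y} p(x,y) log p(x,y).

Summing over all non-zero entries:
H(X,Y) = -[1/8·log_e(1/8) + 1/4·log_e(1/4) + 1/8·log_e(1/8) + 1/2·log_e(1/2)]
H(X,Y) = 1.2130 nats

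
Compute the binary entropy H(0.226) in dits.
0.2321 dits

The binary entropy function is:
H(p) = -p log(p) - (1-p) log(1-p)

H(0.226) = -0.226 × log_10(0.226) - 0.774 × log_10(0.774)
H(0.226) = 0.2321 dits

Note: Binary entropy is maximized at p=0.5 (H=1 bit) and minimized at p=0 or p=1 (H=0).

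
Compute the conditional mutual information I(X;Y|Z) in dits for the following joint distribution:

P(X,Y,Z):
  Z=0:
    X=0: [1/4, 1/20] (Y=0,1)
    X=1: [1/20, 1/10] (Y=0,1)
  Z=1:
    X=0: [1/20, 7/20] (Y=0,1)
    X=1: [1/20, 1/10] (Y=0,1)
0.0306 dits

Conditional mutual information: I(X;Y|Z) = H(X|Z) + H(Y|Z) - H(X,Y|Z)

H(Z) = 0.2989
H(X,Z) = 0.5632 → H(X|Z) = 0.2644
H(Y,Z) = 0.5365 → H(Y|Z) = 0.2376
H(X,Y,Z) = 0.7703 → H(X,Y|Z) = 0.4714

I(X;Y|Z) = 0.2644 + 0.2376 - 0.4714 = 0.0306 dits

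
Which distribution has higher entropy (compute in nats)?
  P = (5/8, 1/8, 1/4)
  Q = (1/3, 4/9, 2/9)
Q

Computing entropies in nats:
H(P) = 0.9003
H(Q) = 1.0609

Distribution Q has higher entropy.

Intuition: The distribution closer to uniform (more spread out) has higher entropy.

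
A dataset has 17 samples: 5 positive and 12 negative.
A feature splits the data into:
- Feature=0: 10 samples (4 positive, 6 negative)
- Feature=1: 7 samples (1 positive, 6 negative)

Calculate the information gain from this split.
0.0592 bits

Information Gain = H(Y) - H(Y|Feature)

Before split:
P(positive) = 5/17 = 0.2941
H(Y) = 0.8740 bits

After split:
Feature=0: H = 0.9710 bits (weight = 10/17)
Feature=1: H = 0.5917 bits (weight = 7/17)
H(Y|Feature) = (10/17)×0.9710 + (7/17)×0.5917 = 0.8148 bits

Information Gain = 0.8740 - 0.8148 = 0.0592 bits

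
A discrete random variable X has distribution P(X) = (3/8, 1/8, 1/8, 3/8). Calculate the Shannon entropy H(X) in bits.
1.8113 bits

Shannon entropy is H(X) = -Σ p(x) log p(x).

For P = (3/8, 1/8, 1/8, 3/8):
H = -3/8 × log_2(3/8) -1/8 × log_2(1/8) -1/8 × log_2(1/8) -3/8 × log_2(3/8)
H = 1.8113 bits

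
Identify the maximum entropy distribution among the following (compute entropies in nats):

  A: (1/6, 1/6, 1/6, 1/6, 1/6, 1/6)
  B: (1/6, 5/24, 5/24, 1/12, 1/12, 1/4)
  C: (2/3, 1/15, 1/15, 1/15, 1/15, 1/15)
A

For a discrete distribution over n outcomes, entropy is maximized by the uniform distribution.

Computing entropies:
H(A) = 1.7918 nats
H(B) = 1.7129 nats
H(C) = 1.1730 nats

The uniform distribution (where all probabilities equal 1/6) achieves the maximum entropy of log_e(6) = 1.7918 nats.

Distribution A has the highest entropy.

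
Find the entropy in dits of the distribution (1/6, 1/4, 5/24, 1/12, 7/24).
0.6681 dits

Shannon entropy is H(X) = -Σ p(x) log p(x).

For P = (1/6, 1/4, 5/24, 1/12, 7/24):
H = -1/6 × log_10(1/6) -1/4 × log_10(1/4) -5/24 × log_10(5/24) -1/12 × log_10(1/12) -7/24 × log_10(7/24)
H = 0.6681 dits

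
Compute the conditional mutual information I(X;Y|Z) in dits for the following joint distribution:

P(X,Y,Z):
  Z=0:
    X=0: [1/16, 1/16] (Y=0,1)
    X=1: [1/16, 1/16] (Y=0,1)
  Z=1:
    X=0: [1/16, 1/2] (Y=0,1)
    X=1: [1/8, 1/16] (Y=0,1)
0.0461 dits

Conditional mutual information: I(X;Y|Z) = H(X|Z) + H(Y|Z) - H(X,Y|Z)

H(Z) = 0.2442
H(X,Z) = 0.5026 → H(X|Z) = 0.2584
H(Y,Z) = 0.5026 → H(Y|Z) = 0.2584
H(X,Y,Z) = 0.7149 → H(X,Y|Z) = 0.4707

I(X;Y|Z) = 0.2584 + 0.2584 - 0.4707 = 0.0461 dits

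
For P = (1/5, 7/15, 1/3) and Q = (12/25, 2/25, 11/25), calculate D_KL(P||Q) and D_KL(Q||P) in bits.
D_KL(P||Q) = 0.8012, D_KL(Q||P) = 0.5789

KL divergence is not symmetric: D_KL(P||Q) ≠ D_KL(Q||P) in general.

D_KL(P||Q) = 0.8012 bits
D_KL(Q||P) = 0.5789 bits

No, they are not equal!

This asymmetry is why KL divergence is not a true distance metric.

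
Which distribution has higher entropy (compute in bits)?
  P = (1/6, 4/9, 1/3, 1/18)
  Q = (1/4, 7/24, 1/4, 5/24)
Q

Computing entropies in bits:
H(P) = 1.7108
H(Q) = 1.9899

Distribution Q has higher entropy.

Intuition: The distribution closer to uniform (more spread out) has higher entropy.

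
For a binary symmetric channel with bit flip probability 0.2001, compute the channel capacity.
0.2779 bits

For a binary symmetric channel (BSC) with error probability p:
Capacity C = 1 - H(p) bits per symbol

where H(p) = -p log₂(p) - (1-p) log₂(1-p) is the binary entropy function.

H(0.2001) = 0.7221 bits
C = 1 - 0.7221 = 0.2779 bits per symbol

This means we can reliably transmit up to 0.2779 bits of information per channel use.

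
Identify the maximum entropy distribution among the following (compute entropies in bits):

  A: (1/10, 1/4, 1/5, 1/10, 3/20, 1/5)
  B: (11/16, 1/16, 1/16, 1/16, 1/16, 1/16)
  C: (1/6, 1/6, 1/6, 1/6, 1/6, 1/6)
C

For a discrete distribution over n outcomes, entropy is maximized by the uniform distribution.

Computing entropies:
H(A) = 2.5037 bits
H(B) = 1.6216 bits
H(C) = 2.5850 bits

The uniform distribution (where all probabilities equal 1/6) achieves the maximum entropy of log_2(6) = 2.5850 bits.

Distribution C has the highest entropy.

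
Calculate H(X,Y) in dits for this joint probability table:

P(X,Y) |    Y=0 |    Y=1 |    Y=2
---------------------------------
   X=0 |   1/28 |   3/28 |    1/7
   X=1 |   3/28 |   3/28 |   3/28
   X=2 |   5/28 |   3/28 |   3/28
0.9296 dits

Joint entropy is H(X,Y) = -Σ_{x,y} p(x,y) log p(x,y).

Summing over all non-zero entries:
H(X,Y) = -[1/28·log_10(1/28) + 3/28·log_10(3/28) + 1/7·log_10(1/7) + 3/28·log_10(3/28) + 3/28·log_10(3/28) + 3/28·log_10(3/28) + 5/28·log_10(5/28) + 3/28·log_10(3/28) + 3/28·log_10(3/28)]
H(X,Y) = 0.9296 dits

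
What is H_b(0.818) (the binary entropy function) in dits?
0.2060 dits

The binary entropy function is:
H(p) = -p log(p) - (1-p) log(1-p)

H(0.818) = -0.818 × log_10(0.818) - 0.182 × log_10(0.182)
H(0.818) = 0.2060 dits

Note: Binary entropy is maximized at p=0.5 (H=1 bit) and minimized at p=0 or p=1 (H=0).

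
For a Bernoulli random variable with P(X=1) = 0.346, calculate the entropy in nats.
0.6449 nats

The binary entropy function is:
H(p) = -p log(p) - (1-p) log(1-p)

H(0.346) = -0.346 × log_e(0.346) - 0.654 × log_e(0.654)
H(0.346) = 0.6449 nats

Note: Binary entropy is maximized at p=0.5 (H=1 bit) and minimized at p=0 or p=1 (H=0).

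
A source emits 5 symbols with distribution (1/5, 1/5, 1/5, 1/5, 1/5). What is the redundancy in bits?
0.0000 bits

Redundancy measures how far a source is from maximum entropy:
R = H_max - H(X)

Maximum entropy for 5 symbols: H_max = log_2(5) = 2.3219 bits
Actual entropy: H(X) = 2.3219 bits
Redundancy: R = 2.3219 - 2.3219 = 0.0000 bits

This redundancy represents potential for compression: the source could be compressed by 0.0000 bits per symbol.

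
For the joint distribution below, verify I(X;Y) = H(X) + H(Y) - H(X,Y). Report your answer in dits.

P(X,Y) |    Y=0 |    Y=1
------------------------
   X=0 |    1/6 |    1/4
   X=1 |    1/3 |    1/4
I(X;Y) = 0.0062 dits

Mutual information has multiple equivalent forms:
- I(X;Y) = H(X) - H(X|Y)
- I(X;Y) = H(Y) - H(Y|X)
- I(X;Y) = H(X) + H(Y) - H(X,Y)

Computing all quantities:
H(X) = 0.2950, H(Y) = 0.3010, H(X,Y) = 0.5898
H(X|Y) = 0.2887, H(Y|X) = 0.2948

Verification:
H(X) - H(X|Y) = 0.2950 - 0.2887 = 0.0062
H(Y) - H(Y|X) = 0.3010 - 0.2948 = 0.0062
H(X) + H(Y) - H(X,Y) = 0.2950 + 0.3010 - 0.5898 = 0.0062

All forms give I(X;Y) = 0.0062 dits. ✓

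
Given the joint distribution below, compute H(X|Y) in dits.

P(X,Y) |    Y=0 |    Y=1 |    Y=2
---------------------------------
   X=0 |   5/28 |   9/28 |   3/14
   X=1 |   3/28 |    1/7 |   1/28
0.2511 dits

Using the chain rule: H(X|Y) = H(X,Y) - H(Y)

First, compute H(X,Y) = 0.7117 dits

Marginal P(Y) = (2/7, 13/28, 1/4)
H(Y) = 0.4607 dits

H(X|Y) = H(X,Y) - H(Y) = 0.7117 - 0.4607 = 0.2511 dits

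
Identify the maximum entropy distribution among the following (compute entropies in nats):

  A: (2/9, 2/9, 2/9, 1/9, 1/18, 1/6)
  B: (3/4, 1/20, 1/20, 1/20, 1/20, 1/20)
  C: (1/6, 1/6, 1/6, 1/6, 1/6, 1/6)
C

For a discrete distribution over n outcomes, entropy is maximized by the uniform distribution.

Computing entropies:
H(A) = 1.7061 nats
H(B) = 0.9647 nats
H(C) = 1.7918 nats

The uniform distribution (where all probabilities equal 1/6) achieves the maximum entropy of log_e(6) = 1.7918 nats.

Distribution C has the highest entropy.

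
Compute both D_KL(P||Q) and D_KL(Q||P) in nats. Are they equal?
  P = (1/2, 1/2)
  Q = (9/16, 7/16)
D_KL(P||Q) = 0.0079, D_KL(Q||P) = 0.0078

KL divergence is not symmetric: D_KL(P||Q) ≠ D_KL(Q||P) in general.

D_KL(P||Q) = 0.0079 nats
D_KL(Q||P) = 0.0078 nats

No, they are not equal!

This asymmetry is why KL divergence is not a true distance metric.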